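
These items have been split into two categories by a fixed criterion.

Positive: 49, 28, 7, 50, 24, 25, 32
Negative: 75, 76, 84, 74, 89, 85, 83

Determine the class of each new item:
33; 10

The common property of the 'Positive' items is: at most 50. No 'Negative' item has it.
33 → 33 ≤ 50 → Positive.
10 → 10 ≤ 50 → Positive.

Positive, Positive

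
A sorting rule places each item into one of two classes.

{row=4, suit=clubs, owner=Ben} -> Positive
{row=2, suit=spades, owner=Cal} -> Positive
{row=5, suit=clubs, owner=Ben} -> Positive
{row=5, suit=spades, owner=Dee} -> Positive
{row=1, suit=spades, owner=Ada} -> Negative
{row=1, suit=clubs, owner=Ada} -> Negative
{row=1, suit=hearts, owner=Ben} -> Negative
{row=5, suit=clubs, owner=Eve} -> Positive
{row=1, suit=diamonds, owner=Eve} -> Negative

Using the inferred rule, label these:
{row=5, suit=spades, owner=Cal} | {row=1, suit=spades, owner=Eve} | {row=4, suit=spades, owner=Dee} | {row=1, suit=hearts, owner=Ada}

Every 'Positive' example satisfies: row ≥ 2. None of the 'Negative' examples do.
{row=5, suit=spades, owner=Cal}: row = 5 — checks out, so Positive.
{row=1, suit=spades, owner=Eve}: row = 1 — fails this test, so Negative.
{row=4, suit=spades, owner=Dee}: row = 4 — checks out, so Positive.
{row=1, suit=hearts, owner=Ada}: row = 1 — fails this test, so Negative.

Positive, Negative, Positive, Negative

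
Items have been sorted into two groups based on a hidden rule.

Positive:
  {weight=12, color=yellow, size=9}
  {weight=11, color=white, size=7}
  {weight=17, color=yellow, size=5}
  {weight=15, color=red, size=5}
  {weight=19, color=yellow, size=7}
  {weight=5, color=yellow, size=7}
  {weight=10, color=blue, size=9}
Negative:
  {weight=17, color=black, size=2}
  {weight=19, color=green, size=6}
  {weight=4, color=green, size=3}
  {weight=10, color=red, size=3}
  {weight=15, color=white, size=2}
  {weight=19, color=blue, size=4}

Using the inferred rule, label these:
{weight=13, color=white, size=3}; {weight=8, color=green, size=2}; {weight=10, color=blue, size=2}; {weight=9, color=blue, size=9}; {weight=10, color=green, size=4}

The distinguishing property — size = 5 OR size ≥ 7 — holds for all the 'Positive' cases and none of the 'Negative' cases.
{weight=13, color=white, size=3}: size = 3 — fails this test, so Negative.
{weight=8, color=green, size=2}: size = 2 — fails this test, so Negative.
{weight=10, color=blue, size=2}: size = 2 — fails this test, so Negative.
{weight=9, color=blue, size=9}: size = 9 — checks out, so Positive.
{weight=10, color=green, size=4}: size = 4 — fails this test, so Negative.

Negative, Negative, Negative, Positive, Negative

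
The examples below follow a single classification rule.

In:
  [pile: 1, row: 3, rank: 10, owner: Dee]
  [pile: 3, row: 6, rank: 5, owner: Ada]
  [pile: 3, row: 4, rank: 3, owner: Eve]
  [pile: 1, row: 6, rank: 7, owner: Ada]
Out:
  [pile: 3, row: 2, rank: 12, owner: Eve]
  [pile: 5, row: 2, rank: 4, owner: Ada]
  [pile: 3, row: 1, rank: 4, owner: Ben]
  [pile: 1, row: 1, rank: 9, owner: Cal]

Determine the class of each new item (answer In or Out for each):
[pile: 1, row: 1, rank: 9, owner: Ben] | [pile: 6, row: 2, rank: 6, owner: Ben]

The simplest hypothesis consistent with all the labels is: row ≥ 3.

Out, Out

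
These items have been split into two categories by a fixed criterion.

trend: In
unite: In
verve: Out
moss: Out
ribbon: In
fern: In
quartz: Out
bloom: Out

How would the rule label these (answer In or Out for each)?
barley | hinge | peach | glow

Checking candidate rules against both groups, what survives is: contains 'n'.
Out: barley, since no 'n'.
In: hinge, since has 'n'.
Out: peach, since no 'n'.
Out: glow, since no 'n'.

Out, In, Out, Out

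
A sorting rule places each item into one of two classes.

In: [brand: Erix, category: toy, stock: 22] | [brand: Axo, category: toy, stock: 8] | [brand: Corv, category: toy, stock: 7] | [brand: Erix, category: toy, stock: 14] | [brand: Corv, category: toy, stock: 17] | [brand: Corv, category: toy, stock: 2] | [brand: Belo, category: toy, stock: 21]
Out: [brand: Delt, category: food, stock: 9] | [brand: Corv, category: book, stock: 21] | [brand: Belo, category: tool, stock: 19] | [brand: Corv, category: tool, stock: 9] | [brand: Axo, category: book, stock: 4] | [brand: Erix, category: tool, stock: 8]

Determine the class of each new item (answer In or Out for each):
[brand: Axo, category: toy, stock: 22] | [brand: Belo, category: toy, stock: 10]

Rule: category is toy. This holds for each 'In' example and fails for each 'Out' one.
[brand: Axo, category: toy, stock: 22]: category is toy, passes → In. [brand: Belo, category: toy, stock: 10]: category is toy, passes → In.

In, In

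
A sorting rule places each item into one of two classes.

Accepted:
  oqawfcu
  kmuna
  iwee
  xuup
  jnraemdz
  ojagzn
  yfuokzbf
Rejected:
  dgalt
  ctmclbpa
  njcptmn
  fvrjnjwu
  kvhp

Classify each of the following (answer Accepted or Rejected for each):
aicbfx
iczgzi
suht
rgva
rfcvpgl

The distinguishing property — has ≥ 2 vowels — holds for all the 'Accepted' cases and none of the 'Rejected' cases.
aicbfx: Accepted (2 vowels).
iczgzi: Accepted (2 vowels).
suht: Rejected (1 vowel).
rgva: Rejected (1 vowel).
rfcvpgl: Rejected (0 vowels).

Accepted, Accepted, Rejected, Rejected, Rejected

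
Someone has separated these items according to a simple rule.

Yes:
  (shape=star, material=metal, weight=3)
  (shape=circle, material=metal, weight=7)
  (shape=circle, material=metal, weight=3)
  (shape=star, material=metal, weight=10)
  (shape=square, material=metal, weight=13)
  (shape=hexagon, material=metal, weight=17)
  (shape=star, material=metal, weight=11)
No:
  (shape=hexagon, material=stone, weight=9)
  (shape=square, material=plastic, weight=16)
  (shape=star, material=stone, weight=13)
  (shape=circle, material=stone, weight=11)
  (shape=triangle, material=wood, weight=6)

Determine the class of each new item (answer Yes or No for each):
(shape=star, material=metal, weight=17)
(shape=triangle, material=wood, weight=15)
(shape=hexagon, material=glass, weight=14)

Yes, No, No

One predicate separates the groups cleanly: material is metal.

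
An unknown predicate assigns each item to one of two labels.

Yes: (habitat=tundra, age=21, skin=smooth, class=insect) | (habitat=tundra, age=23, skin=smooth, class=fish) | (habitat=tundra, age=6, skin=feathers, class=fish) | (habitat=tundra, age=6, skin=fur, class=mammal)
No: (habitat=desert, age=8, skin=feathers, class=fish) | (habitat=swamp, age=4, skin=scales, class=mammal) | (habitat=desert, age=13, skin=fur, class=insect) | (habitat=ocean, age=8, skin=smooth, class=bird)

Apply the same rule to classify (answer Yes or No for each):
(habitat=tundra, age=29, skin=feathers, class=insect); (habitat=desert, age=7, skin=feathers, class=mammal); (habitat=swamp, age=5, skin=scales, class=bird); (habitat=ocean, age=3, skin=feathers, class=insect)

Yes, No, No, No

'Yes' ⟺ habitat is tundra.
Yes: (habitat=tundra, age=29, skin=feathers, class=insect), since habitat is tundra.
No: (habitat=desert, age=7, skin=feathers, class=mammal), since habitat is desert.
No: (habitat=swamp, age=5, skin=scales, class=bird), since habitat is swamp.
No: (habitat=ocean, age=3, skin=feathers, class=insect), since habitat is ocean.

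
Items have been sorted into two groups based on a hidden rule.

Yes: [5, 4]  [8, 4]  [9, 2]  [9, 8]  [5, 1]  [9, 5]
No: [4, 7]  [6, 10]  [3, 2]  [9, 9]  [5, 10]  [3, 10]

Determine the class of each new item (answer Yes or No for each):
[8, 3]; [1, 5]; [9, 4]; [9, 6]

The classifier is using: first > second AND sum ≥ 6.
[8, 3]: 8 > 3, 8+3 = 11 — fits, so Yes.
[1, 5]: 1 < 5, 1+5 = 6 — does not satisfy this, so No.
[9, 4]: 9 > 4, 9+4 = 13 — fits, so Yes.
[9, 6]: 9 > 6, 9+6 = 15 — fits, so Yes.

Yes, No, Yes, Yes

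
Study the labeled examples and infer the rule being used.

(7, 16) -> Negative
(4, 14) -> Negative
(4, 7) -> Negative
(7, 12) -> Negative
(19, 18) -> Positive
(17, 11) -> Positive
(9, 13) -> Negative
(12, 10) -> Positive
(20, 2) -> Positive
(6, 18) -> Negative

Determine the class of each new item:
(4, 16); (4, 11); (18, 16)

The distinguishing property — first > second — holds for all the 'Positive' cases and none of the 'Negative' cases.
(4, 16) — 4 < 16, hence Negative.
(4, 11) — 4 < 11, hence Negative.
(18, 16) — 18 > 16, hence Positive.

Negative, Negative, Positive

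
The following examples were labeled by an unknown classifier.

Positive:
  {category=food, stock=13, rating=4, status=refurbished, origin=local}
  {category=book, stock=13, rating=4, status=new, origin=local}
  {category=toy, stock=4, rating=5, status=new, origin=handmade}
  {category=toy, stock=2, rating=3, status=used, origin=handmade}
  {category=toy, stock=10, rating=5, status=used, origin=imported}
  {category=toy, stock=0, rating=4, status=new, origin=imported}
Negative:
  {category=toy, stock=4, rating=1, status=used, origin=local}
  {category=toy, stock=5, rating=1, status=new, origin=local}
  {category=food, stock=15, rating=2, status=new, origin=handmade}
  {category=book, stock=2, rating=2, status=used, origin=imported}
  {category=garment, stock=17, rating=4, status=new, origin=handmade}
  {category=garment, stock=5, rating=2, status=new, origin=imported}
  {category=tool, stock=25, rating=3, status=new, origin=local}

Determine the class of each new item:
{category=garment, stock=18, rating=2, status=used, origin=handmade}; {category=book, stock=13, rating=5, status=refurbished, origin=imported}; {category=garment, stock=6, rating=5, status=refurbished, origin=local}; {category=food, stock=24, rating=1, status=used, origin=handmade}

The classifier is using: stock ≤ 13 AND rating ≥ 3.
{category=garment, stock=18, rating=2, status=used, origin=handmade} → stock = 18, rating = 2 → Negative.
{category=book, stock=13, rating=5, status=refurbished, origin=imported} → stock = 13, rating = 5 → Positive.
{category=garment, stock=6, rating=5, status=refurbished, origin=local} → stock = 6, rating = 5 → Positive.
{category=food, stock=24, rating=1, status=used, origin=handmade} → stock = 24, rating = 1 → Negative.

Negative, Positive, Positive, Negative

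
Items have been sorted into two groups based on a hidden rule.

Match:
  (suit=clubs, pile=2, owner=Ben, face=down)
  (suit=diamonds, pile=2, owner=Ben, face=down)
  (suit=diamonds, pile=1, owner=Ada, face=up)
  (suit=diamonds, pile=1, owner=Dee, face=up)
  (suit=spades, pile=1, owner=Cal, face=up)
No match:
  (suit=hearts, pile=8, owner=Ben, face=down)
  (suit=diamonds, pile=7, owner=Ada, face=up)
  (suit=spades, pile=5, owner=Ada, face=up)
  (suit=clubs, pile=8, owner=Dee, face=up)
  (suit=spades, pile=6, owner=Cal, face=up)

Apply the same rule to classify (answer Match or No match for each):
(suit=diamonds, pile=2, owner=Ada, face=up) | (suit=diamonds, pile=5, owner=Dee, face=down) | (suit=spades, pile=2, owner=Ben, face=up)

Match, No match, Match

One predicate separates the groups cleanly: pile ≤ 2.
(suit=diamonds, pile=2, owner=Ada, face=up): Match (pile = 2).
(suit=diamonds, pile=5, owner=Dee, face=down): No match (pile = 5).
(suit=spades, pile=2, owner=Ben, face=up): Match (pile = 2).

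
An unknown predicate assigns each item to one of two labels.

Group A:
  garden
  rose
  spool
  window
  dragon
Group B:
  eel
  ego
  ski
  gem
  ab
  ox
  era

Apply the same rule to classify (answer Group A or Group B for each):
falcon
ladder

Group A, Group A

The common property of the 'Group A' items is: length ≥ 4. No 'Group B' item has it.
falcon → length 6 → Group A. ladder → length 6 → Group A.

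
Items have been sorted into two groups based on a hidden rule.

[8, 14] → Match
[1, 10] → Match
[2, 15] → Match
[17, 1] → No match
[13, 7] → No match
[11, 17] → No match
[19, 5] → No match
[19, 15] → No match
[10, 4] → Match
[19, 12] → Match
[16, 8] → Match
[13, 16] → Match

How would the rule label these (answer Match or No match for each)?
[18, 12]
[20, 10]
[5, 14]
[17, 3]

Match, Match, Match, No match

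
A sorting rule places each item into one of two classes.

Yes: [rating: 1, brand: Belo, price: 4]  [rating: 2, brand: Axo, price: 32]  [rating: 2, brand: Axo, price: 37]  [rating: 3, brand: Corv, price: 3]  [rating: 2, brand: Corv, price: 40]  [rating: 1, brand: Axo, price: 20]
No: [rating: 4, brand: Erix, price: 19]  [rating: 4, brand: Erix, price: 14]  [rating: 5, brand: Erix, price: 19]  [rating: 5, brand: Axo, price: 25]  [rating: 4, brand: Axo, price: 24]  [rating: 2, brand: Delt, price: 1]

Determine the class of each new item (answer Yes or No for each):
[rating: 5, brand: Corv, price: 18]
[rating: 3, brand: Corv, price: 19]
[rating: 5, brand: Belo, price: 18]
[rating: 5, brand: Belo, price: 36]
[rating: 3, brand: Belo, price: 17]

No, Yes, No, No, Yes

Rule: rating ≤ 3 AND price ≥ 3. This holds for each 'Yes' example and fails for each 'No' one.
[rating: 5, brand: Corv, price: 18]: rating = 5, price = 18 — lacks this property, so No.
[rating: 3, brand: Corv, price: 19]: rating = 3, price = 19 — passes, so Yes.
[rating: 5, brand: Belo, price: 18]: rating = 5, price = 18 — lacks this property, so No.
[rating: 5, brand: Belo, price: 36]: rating = 5, price = 36 — lacks this property, so No.
[rating: 3, brand: Belo, price: 17]: rating = 3, price = 17 — passes, so Yes.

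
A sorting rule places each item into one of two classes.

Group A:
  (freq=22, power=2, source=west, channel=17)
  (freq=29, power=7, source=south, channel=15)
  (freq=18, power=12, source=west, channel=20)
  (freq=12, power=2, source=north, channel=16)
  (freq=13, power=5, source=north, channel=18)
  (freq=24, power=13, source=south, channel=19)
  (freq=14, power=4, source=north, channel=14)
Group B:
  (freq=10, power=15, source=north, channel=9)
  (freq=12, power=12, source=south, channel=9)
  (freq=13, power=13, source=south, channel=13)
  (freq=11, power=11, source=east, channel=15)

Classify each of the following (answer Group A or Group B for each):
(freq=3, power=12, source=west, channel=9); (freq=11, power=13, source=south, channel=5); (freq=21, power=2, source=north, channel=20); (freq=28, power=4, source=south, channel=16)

Group B, Group B, Group A, Group A

The classifier is using: channel ≥ 14 AND freq ≥ 12.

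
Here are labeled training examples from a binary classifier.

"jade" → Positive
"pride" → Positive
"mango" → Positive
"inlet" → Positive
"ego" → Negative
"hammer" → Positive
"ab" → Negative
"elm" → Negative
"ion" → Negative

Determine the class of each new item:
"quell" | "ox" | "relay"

The common property of the 'Positive' items is: length ≥ 4. No 'Negative' item has it.

Positive, Negative, Positive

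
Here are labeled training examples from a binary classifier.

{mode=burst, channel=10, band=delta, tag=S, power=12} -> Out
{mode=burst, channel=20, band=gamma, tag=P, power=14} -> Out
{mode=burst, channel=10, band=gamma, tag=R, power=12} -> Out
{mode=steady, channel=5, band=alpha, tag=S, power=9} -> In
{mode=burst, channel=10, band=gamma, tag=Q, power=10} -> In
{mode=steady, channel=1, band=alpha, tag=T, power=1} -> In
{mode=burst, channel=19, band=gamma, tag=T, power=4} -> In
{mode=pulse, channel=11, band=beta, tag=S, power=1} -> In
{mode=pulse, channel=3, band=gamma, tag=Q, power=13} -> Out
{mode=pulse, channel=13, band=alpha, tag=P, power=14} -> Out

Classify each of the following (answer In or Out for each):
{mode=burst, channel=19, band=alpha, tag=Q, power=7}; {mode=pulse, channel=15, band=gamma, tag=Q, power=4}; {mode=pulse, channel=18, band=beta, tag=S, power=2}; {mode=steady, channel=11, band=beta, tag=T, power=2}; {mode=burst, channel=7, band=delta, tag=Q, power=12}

In, In, In, In, Out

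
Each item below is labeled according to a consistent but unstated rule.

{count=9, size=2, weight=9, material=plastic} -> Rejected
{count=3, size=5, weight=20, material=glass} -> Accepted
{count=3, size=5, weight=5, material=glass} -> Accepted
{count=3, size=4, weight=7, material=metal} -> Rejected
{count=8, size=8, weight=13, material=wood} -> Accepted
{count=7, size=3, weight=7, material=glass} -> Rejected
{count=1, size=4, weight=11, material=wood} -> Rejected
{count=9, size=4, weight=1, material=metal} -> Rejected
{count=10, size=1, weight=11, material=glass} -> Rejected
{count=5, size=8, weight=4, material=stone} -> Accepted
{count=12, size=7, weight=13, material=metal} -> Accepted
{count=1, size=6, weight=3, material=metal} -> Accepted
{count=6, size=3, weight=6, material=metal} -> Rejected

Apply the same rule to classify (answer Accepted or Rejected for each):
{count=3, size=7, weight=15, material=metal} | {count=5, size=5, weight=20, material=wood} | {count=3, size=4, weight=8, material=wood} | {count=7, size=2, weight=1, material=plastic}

Accepted, Accepted, Rejected, Rejected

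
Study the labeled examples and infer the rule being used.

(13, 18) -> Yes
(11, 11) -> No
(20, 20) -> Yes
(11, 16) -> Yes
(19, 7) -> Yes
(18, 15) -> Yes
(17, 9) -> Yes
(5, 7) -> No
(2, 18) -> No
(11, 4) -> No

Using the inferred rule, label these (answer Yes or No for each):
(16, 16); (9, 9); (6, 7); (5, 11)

Yes, No, No, No

A rule that fits every label: sum ≥ 26 — true of each 'Yes' example, false of each 'No' one.
Yes: (16, 16), since 16+16 = 32.
No: (9, 9), since 9+9 = 18.
No: (6, 7), since 6+7 = 13.
No: (5, 11), since 5+11 = 16.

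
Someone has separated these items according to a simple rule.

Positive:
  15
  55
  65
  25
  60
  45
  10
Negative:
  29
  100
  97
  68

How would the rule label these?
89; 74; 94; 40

Negative, Negative, Negative, Positive

One predicate separates the groups cleanly: multiple of 5 AND at most 65.
89: 89 = 5·17 + 4, 89 > 65 — lacks this property, so Negative.
74: 74 = 5·14 + 4, 74 > 65 — lacks this property, so Negative.
94: 94 = 5·18 + 4, 94 > 65 — lacks this property, so Negative.
40: 40 = 5·8, 40 ≤ 65 — matches, so Positive.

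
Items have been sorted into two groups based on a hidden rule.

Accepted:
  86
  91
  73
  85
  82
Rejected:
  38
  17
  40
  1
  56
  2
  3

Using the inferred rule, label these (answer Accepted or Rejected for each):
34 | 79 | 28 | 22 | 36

Rejected, Accepted, Rejected, Rejected, Rejected

A rule that fits every label: at least 73 — true of each 'Accepted' example, false of each 'Rejected' one.
34 — 34 < 73, hence Rejected. 79 — 79 ≥ 73, hence Accepted. 28 — 28 < 73, hence Rejected. 22 — 22 < 73, hence Rejected. 36 — 36 < 73, hence Rejected.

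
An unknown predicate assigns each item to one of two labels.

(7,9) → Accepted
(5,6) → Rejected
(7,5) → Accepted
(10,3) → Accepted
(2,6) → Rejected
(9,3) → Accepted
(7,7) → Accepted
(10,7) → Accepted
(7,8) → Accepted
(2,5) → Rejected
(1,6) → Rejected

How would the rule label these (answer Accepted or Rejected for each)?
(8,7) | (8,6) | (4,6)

Rule: sum ≥ 12. This holds for each 'Accepted' example and fails for each 'Rejected' one.
(8,7) → 8+7 = 15 → Accepted. (8,6) → 8+6 = 14 → Accepted. (4,6) → 4+6 = 10 → Rejected.

Accepted, Accepted, Rejected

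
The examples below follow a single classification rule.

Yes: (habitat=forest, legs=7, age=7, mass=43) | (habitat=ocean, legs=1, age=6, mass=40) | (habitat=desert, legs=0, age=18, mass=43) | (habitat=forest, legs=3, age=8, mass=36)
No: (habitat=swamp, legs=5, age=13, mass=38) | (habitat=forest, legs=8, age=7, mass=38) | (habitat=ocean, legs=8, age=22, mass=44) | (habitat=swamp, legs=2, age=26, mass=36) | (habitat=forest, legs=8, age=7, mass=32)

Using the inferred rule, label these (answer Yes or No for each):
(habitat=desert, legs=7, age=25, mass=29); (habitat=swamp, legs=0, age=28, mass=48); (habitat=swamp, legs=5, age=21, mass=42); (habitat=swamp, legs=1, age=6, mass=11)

Yes, No, No, No

The common property of the 'Yes' items is: habitat is not swamp AND legs ≤ 7. No 'No' item has it.
Yes: (habitat=desert, legs=7, age=25, mass=29), since habitat is desert, legs = 7. No: (habitat=swamp, legs=0, age=28, mass=48), since habitat is swamp, legs = 0. No: (habitat=swamp, legs=5, age=21, mass=42), since habitat is swamp, legs = 5. No: (habitat=swamp, legs=1, age=6, mass=11), since habitat is swamp, legs = 1.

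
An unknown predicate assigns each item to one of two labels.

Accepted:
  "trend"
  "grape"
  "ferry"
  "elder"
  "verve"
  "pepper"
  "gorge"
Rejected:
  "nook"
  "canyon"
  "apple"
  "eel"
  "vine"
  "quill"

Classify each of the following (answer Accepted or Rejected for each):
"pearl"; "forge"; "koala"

Checking candidate rules against both groups, what survives is: contains 'r'.
"pearl" → has 'r' → Accepted.
"forge" → has 'r' → Accepted.
"koala" → no 'r' → Rejected.

Accepted, Accepted, Rejected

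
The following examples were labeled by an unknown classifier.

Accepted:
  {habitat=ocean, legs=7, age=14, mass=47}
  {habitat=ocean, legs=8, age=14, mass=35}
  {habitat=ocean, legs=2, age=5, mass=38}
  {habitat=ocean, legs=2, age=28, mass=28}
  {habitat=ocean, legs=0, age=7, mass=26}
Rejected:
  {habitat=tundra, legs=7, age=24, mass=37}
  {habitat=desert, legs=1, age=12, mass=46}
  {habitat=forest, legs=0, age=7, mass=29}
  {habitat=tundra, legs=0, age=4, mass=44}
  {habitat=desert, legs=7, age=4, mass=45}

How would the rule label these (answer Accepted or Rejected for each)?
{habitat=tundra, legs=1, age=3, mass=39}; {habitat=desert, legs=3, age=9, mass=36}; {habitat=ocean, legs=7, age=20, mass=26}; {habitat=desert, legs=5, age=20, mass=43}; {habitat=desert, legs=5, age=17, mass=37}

Rejected, Rejected, Accepted, Rejected, Rejected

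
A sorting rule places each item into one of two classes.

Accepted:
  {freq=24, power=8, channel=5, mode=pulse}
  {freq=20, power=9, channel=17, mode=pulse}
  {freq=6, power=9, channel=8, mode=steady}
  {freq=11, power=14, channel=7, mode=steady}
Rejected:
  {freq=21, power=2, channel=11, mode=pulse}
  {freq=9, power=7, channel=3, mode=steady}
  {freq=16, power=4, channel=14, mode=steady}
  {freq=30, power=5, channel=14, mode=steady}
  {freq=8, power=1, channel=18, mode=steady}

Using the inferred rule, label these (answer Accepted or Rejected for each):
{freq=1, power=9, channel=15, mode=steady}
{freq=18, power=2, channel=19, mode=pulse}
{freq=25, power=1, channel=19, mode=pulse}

The common property of the 'Accepted' items is: power ≥ 8. No 'Rejected' item has it.
{freq=1, power=9, channel=15, mode=steady}: power = 9, satisfies this → Accepted.
{freq=18, power=2, channel=19, mode=pulse}: power = 2, fails this test → Rejected.
{freq=25, power=1, channel=19, mode=pulse}: power = 1, fails this test → Rejected.

Accepted, Rejected, Rejected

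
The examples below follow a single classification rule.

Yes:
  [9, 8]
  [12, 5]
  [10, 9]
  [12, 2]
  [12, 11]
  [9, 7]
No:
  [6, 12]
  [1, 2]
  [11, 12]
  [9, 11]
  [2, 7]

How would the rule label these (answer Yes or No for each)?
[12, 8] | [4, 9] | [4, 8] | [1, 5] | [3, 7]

Yes, No, No, No, No

The pattern is that an item is 'Yes' exactly when: first > second.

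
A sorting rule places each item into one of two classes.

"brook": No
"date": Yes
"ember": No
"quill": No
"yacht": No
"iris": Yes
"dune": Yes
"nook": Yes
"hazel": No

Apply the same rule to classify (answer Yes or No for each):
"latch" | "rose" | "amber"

No, Yes, No

Rule: even length. This holds for each 'Yes' example and fails for each 'No' one.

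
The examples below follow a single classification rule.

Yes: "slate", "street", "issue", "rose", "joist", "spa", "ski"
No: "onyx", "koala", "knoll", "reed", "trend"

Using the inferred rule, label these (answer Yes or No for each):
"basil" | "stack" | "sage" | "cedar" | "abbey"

Yes, Yes, Yes, No, No

The simplest hypothesis consistent with all the labels is: contains 's'.
"basil" → has 's' → Yes. "stack" → has 's' → Yes. "sage" → has 's' → Yes. "cedar" → no 's' → No. "abbey" → no 's' → No.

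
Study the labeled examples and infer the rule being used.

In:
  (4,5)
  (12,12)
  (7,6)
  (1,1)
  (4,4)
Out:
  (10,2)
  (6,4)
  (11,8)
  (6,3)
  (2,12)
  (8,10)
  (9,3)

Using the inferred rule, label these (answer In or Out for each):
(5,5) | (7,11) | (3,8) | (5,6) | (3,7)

The classifier is using: |first − second| ≤ 1.
In: (5,5), since |5−5| = 0.
Out: (7,11), since |7−11| = 4.
Out: (3,8), since |3−8| = 5.
In: (5,6), since |5−6| = 1.
Out: (3,7), since |3−7| = 4.

In, Out, Out, In, Out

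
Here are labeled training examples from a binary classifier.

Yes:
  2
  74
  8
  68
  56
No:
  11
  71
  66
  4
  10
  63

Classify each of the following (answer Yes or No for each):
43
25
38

A rule that fits every label: ≡ 2 (mod 6) — true of each 'Yes' example, false of each 'No' one.
43 → 43 mod 6 = 1 → No. 25 → 25 mod 6 = 1 → No. 38 → 38 mod 6 = 2 → Yes.

No, No, Yes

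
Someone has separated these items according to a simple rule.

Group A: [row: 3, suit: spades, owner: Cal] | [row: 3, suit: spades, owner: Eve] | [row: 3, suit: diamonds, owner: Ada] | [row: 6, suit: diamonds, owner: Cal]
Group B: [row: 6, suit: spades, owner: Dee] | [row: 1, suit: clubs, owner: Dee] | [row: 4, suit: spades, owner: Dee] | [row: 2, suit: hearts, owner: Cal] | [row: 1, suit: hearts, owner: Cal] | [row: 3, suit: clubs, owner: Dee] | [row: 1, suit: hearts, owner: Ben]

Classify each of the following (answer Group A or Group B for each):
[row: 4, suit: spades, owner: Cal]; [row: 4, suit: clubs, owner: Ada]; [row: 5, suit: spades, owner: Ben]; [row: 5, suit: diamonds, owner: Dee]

Group A, Group A, Group A, Group B

The rule appears to be: owner is not Dee AND row ≥ 3.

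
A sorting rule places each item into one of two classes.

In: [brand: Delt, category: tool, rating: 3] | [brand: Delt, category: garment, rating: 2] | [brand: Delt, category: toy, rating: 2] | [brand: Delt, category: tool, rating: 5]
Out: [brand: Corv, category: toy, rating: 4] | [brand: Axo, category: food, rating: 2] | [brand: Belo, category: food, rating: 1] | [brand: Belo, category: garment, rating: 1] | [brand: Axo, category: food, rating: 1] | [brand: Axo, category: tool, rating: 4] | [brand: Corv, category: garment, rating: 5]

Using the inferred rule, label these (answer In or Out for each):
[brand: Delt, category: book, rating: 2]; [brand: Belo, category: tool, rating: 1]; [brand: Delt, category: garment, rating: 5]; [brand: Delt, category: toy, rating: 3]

The rule appears to be: brand is Delt.

In, Out, In, In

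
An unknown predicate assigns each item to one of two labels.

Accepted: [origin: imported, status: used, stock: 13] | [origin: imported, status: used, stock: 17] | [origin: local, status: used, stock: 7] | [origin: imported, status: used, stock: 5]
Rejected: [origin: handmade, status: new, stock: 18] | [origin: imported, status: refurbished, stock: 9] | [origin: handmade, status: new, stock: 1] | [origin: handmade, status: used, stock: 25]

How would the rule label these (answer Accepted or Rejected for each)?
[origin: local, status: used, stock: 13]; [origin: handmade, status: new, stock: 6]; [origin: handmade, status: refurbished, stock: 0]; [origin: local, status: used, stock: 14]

Rule: status is used AND stock ≤ 17. This holds for each 'Accepted' example and fails for each 'Rejected' one.
[origin: local, status: used, stock: 13]: Accepted (status is used, stock = 13). [origin: handmade, status: new, stock: 6]: Rejected (status is new, stock = 6). [origin: handmade, status: refurbished, stock: 0]: Rejected (status is refurbished, stock = 0). [origin: local, status: used, stock: 14]: Accepted (status is used, stock = 14).

Accepted, Rejected, Rejected, Accepted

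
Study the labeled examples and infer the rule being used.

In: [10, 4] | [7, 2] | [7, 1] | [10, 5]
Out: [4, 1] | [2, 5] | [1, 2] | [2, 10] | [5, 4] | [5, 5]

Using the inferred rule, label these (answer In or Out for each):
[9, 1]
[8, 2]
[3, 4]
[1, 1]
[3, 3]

In, In, Out, Out, Out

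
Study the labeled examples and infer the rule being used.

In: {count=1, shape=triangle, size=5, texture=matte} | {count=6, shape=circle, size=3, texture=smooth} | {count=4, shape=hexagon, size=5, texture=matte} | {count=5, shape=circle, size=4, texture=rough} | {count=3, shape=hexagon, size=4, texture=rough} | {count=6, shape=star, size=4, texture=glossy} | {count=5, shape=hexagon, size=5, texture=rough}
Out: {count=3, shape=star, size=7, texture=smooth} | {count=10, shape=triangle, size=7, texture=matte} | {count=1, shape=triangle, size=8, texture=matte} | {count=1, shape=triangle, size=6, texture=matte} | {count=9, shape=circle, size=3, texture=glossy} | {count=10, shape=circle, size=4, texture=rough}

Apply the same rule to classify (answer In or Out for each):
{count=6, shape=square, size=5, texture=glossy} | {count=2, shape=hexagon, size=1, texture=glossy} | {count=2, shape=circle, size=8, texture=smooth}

The common property of the 'In' items is: count ≤ 6 AND size ≤ 5. No 'Out' item has it.
{count=6, shape=square, size=5, texture=glossy} → count = 6, size = 5 → In. {count=2, shape=hexagon, size=1, texture=glossy} → count = 2, size = 1 → In. {count=2, shape=circle, size=8, texture=smooth} → count = 2, size = 8 → Out.

In, In, Out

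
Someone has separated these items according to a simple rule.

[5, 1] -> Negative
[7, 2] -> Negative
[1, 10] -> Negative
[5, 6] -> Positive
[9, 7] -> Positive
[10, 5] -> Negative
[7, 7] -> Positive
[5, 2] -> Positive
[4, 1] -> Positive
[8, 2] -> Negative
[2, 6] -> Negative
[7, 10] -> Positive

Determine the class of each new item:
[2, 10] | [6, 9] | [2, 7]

Negative, Positive, Negative

The classifier is using: |first − second| ≤ 3.
[2, 10] — |2−10| = 8, hence Negative. [6, 9] — |6−9| = 3, hence Positive. [2, 7] — |2−7| = 5, hence Negative.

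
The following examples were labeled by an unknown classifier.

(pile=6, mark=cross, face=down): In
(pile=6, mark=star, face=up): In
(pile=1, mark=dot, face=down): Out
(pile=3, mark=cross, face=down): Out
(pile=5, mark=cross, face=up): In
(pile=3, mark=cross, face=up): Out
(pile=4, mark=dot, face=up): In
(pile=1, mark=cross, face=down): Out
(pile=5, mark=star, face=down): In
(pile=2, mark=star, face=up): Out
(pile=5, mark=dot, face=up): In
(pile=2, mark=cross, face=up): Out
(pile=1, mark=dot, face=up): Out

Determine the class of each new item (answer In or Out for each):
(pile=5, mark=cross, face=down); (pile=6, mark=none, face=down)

All 'In' examples share one property — pile ≥ 4 — and every 'Out' example lacks it.
(pile=5, mark=cross, face=down) → pile = 5 → In. (pile=6, mark=none, face=down) → pile = 6 → In.

In, In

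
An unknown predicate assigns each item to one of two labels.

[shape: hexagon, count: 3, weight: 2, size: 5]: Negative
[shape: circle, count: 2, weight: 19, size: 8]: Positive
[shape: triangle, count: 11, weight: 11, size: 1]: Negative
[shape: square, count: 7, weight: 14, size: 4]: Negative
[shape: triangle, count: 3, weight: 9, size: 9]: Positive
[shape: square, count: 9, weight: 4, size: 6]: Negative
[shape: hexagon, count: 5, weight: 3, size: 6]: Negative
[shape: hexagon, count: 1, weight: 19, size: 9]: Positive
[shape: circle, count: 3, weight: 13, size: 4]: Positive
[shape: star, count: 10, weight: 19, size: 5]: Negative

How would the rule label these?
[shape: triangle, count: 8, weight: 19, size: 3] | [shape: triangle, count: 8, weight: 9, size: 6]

Negative, Negative

The classifier is using: count ≤ 3 AND weight ≥ 3.
Negative: [shape: triangle, count: 8, weight: 19, size: 3], since count = 8, weight = 19.
Negative: [shape: triangle, count: 8, weight: 9, size: 6], since count = 8, weight = 9.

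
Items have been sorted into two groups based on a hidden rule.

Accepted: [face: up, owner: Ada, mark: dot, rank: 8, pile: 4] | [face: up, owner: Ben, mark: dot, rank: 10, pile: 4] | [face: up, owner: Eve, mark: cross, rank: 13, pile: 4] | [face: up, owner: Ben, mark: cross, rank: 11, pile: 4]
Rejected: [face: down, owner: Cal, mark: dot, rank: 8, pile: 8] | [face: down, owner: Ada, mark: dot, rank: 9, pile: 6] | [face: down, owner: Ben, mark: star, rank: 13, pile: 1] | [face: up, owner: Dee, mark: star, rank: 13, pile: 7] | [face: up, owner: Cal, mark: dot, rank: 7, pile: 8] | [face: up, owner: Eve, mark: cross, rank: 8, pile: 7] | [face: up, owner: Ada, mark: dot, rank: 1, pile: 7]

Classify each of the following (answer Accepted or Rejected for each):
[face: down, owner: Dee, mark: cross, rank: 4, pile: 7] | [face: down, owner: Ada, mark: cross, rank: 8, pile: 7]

Rejected, Rejected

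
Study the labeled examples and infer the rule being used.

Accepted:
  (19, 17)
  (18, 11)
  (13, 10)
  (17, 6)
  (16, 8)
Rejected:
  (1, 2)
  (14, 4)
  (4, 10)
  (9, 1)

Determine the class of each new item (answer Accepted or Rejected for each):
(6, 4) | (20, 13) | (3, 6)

Rejected, Accepted, Rejected

A rule that fits every label: sum ≥ 23 — true of each 'Accepted' example, false of each 'Rejected' one.
(6, 4): 6+4 = 10 — lacks this property, so Rejected. (20, 13): 20+13 = 33 — checks out, so Accepted. (3, 6): 3+6 = 9 — lacks this property, so Rejected.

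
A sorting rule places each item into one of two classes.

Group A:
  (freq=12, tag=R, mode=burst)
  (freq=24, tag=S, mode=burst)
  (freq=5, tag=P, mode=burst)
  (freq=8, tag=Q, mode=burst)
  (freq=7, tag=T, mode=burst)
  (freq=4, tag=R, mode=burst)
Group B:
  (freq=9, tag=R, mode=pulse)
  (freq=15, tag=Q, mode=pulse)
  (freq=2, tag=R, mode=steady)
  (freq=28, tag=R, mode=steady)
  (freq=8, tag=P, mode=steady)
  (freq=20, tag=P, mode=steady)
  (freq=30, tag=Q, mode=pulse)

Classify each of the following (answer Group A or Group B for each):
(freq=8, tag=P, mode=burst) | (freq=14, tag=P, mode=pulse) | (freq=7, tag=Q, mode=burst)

Every 'Group A' example satisfies: mode is burst. None of the 'Group B' examples do.

Group A, Group B, Group A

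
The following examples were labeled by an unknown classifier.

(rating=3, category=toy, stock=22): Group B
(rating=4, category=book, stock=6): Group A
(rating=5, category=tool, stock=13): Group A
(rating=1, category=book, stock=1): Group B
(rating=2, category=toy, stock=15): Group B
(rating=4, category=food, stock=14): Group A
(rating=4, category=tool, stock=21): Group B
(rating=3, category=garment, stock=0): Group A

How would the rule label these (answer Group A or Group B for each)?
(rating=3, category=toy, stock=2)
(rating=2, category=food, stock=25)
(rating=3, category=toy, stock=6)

The classifier is using: stock ≤ 14 AND rating ≥ 2.

Group A, Group B, Group A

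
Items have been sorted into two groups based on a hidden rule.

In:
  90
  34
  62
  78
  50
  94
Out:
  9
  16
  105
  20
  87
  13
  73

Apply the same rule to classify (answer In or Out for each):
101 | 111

Every 'In' example satisfies: ≡ 2 (mod 4). None of the 'Out' examples do.

Out, Out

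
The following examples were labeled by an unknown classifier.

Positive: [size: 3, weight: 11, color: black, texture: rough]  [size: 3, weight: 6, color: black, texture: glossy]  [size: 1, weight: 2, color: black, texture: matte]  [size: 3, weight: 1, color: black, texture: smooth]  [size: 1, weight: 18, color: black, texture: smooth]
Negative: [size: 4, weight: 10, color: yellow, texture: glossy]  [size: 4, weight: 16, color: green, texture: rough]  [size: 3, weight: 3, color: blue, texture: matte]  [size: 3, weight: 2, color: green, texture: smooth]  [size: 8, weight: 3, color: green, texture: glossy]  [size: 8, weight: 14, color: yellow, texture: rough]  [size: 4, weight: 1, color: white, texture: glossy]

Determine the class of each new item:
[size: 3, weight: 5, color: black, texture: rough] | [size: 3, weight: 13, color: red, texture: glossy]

The common property of the 'Positive' items is: color is black. No 'Negative' item has it.

Positive, Negative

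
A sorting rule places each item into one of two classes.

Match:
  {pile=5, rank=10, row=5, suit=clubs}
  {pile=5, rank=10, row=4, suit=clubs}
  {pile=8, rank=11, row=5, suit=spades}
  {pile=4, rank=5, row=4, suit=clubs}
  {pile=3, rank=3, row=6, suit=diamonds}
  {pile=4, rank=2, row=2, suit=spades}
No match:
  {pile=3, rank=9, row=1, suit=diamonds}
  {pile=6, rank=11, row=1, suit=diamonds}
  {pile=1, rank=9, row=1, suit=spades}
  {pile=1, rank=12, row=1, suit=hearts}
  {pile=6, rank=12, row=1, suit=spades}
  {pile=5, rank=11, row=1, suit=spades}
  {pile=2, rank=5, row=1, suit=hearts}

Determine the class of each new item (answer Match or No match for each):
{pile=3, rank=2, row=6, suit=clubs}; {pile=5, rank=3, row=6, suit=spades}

Match, Match

The distinguishing property — row ≥ 2 — holds for all the 'Match' cases and none of the 'No match' cases.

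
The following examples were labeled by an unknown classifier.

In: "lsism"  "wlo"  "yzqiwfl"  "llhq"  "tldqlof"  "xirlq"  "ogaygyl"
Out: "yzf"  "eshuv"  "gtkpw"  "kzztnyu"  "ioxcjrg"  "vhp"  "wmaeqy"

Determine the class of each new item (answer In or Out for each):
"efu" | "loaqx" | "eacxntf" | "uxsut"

Out, In, Out, Out

Checking candidate rules against both groups, what survives is: contains 'l'.
"efu": no 'l', does not satisfy this → Out. "loaqx": has 'l', fits → In. "eacxntf": no 'l', does not satisfy this → Out. "uxsut": no 'l', does not satisfy this → Out.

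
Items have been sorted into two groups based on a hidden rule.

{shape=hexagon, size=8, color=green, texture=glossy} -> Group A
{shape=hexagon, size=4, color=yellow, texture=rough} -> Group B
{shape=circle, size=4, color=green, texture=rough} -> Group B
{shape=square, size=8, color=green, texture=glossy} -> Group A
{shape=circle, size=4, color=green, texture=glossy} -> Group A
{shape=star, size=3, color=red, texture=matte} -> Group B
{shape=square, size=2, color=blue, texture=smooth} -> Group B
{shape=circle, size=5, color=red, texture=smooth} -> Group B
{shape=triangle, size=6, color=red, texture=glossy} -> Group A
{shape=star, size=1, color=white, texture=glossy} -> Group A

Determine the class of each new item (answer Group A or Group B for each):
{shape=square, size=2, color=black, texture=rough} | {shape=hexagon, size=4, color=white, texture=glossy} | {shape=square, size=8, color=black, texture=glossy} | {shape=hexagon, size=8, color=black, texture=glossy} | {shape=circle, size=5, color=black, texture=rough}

Group B, Group A, Group A, Group A, Group B

Comparing the two groups points to one rule — texture is glossy.
{shape=square, size=2, color=black, texture=rough}: Group B (texture is rough). {shape=hexagon, size=4, color=white, texture=glossy}: Group A (texture is glossy). {shape=square, size=8, color=black, texture=glossy}: Group A (texture is glossy). {shape=hexagon, size=8, color=black, texture=glossy}: Group A (texture is glossy). {shape=circle, size=5, color=black, texture=rough}: Group B (texture is rough).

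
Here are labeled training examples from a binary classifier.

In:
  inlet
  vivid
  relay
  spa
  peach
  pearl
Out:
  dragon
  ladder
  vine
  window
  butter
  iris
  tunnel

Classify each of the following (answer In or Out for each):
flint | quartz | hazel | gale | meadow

A rule that fits every label: odd length — true of each 'In' example, false of each 'Out' one.

In, Out, In, Out, Out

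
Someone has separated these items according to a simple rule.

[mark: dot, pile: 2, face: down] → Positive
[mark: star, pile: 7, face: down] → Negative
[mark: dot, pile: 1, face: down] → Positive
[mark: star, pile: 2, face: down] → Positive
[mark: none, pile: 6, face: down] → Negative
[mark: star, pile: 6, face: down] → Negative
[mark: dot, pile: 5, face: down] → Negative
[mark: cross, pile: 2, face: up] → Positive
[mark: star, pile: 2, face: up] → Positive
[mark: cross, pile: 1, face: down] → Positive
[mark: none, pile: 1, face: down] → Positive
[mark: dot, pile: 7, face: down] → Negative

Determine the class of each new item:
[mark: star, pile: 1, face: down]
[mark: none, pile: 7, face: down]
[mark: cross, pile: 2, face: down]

Every 'Positive' example satisfies: pile ≤ 2. None of the 'Negative' examples do.
[mark: star, pile: 1, face: down] → pile = 1 → Positive. [mark: none, pile: 7, face: down] → pile = 7 → Negative. [mark: cross, pile: 2, face: down] → pile = 2 → Positive.

Positive, Negative, Positive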